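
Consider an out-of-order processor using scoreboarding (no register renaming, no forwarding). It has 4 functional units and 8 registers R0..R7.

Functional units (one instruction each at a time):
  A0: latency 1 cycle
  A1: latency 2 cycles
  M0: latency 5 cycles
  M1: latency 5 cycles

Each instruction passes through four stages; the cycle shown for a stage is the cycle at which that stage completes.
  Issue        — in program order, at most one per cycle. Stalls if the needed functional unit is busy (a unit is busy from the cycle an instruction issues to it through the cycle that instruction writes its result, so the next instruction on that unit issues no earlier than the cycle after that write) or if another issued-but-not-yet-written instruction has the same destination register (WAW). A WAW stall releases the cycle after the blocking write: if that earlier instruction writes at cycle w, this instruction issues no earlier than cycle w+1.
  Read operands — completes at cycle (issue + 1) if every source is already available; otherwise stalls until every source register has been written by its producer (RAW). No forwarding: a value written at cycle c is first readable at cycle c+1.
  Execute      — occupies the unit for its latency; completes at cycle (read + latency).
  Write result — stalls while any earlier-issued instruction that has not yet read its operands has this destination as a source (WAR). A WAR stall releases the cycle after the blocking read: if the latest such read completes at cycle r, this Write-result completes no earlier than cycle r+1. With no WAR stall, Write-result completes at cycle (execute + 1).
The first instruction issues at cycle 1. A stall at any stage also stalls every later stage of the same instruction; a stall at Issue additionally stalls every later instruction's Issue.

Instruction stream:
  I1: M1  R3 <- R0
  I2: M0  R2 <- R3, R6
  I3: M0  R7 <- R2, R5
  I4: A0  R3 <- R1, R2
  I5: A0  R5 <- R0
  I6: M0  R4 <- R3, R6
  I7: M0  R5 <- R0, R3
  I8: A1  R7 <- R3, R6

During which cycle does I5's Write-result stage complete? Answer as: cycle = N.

cycle = 24

I1 -> (1, 2, 7, 8)
I2 -> (2, 9, 14, 15)  // RAW R3: wait I1 write@8
I3 -> (16, 17, 22, 23)  // struct: M0 busy until I2 writes@15
I4 -> (17, 18, 19, 20)
I5 -> (21, 22, 23, 24)  // struct: A0 busy until I4 writes@20
I6 -> (24, 25, 30, 31)  // struct: M0 busy until I3 writes@23
I7 -> (32, 33, 38, 39)  // struct: M0 busy until I6 writes@31
I8 -> (33, 34, 36, 37)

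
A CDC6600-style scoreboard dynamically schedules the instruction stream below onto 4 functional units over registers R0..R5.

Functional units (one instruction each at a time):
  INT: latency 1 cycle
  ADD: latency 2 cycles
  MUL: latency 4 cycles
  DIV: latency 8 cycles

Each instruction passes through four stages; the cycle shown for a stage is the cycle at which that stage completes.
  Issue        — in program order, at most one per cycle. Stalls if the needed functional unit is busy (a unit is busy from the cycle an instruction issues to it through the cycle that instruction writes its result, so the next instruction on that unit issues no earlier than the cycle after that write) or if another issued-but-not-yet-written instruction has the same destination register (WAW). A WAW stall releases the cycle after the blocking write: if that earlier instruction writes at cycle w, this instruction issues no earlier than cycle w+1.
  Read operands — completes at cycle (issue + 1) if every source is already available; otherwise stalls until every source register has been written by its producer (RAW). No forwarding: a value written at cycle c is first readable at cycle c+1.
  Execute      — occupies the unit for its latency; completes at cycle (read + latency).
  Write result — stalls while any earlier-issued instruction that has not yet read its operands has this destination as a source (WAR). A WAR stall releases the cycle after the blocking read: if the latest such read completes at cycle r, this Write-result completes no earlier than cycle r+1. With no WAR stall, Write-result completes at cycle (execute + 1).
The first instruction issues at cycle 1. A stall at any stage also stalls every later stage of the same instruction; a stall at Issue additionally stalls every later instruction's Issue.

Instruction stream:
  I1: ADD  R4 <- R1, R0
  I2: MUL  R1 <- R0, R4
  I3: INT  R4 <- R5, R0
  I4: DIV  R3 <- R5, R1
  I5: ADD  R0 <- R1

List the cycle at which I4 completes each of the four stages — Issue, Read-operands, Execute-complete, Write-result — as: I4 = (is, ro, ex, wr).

I4 = (7, 12, 20, 21)

1) issue 1, read 2, done 4, write 5
2) issue 2, read 6, done 10, write 11  <RAW R4: wait I1 write@5>
3) issue 6, read 7, done 8, write 9  <WAW R4: wait I1 write@5>
4) issue 7, read 12, done 20, write 21  <RAW R1: wait I2 write@11>
5) issue 8, read 12, done 14, write 15  <RAW R1: wait I2 write@11>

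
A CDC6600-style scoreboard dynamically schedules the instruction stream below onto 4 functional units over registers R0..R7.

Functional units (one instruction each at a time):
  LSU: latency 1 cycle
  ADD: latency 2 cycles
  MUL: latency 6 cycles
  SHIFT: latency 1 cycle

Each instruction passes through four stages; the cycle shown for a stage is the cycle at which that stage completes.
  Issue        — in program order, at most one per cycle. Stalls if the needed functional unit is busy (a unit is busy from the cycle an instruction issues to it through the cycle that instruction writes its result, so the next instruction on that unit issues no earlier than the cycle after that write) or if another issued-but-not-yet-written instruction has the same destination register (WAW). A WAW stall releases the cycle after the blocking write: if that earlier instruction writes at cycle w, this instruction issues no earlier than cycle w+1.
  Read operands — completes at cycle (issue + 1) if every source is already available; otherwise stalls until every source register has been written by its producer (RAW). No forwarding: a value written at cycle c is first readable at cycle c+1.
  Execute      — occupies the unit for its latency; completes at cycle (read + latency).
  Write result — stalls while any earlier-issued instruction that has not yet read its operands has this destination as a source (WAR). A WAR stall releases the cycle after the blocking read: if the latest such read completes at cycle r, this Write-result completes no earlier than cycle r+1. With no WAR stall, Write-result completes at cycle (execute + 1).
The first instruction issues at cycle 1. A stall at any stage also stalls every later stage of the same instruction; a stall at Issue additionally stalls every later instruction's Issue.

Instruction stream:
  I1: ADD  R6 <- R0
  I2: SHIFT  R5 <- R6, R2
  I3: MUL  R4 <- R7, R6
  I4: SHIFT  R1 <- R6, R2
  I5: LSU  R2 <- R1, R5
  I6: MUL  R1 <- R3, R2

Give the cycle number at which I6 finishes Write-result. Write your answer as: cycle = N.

cycle = 23

I1  is:1  ro:2  ex:4  wr:5
I2  is:2  ro:6  ex:7  wr:8  — RAW R6: wait I1 write@5
I3  is:3  ro:6  ex:12  wr:13  — RAW R6: wait I1 write@5
I4  is:9  ro:10  ex:11  wr:12  — struct: SHIFT busy until I2 writes@8
I5  is:10  ro:13  ex:14  wr:15  — RAW R1: wait I4 write@12
I6  is:14  ro:16  ex:22  wr:23  — struct: MUL busy until I3 writes@13, RAW R2: wait I5 write@15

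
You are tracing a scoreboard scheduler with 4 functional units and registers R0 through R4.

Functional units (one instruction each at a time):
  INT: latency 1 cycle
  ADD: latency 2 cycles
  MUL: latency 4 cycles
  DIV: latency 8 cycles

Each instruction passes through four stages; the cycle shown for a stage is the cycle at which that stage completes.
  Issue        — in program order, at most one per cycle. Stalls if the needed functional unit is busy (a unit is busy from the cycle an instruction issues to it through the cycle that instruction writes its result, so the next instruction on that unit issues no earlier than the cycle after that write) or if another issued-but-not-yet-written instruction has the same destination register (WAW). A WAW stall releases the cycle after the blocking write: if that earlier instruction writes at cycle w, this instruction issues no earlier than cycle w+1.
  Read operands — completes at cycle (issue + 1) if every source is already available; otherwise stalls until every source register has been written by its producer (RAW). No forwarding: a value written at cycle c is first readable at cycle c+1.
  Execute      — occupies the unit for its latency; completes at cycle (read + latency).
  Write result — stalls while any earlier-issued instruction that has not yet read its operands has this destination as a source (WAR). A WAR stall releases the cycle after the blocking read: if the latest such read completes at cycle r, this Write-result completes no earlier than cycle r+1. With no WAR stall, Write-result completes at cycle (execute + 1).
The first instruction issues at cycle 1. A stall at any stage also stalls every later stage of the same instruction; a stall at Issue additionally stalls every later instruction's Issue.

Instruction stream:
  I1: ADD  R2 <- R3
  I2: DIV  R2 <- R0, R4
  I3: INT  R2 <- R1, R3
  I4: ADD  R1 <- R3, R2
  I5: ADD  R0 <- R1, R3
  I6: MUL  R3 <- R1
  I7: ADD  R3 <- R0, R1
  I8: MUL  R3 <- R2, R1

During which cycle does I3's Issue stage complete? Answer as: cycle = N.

t=1  issue I1 (ADD)
t=2  I1 read-ops
t=4  I1 finished on ADD
t=5  I1→R2
t=6  issue I2 (DIV)
t=7  I2 read-ops
t=15  I2 finished on DIV
t=16  I2→R2
t=17  issue I3 (INT)
t=18  I3 read-ops · issue I4 (ADD)
t=19  I3 finished on INT
t=20  I3→R2
t=21  I4 read-ops
t=23  I4 finished on ADD
t=24  I4→R1
t=25  issue I5 (ADD)
t=26  I5 read-ops · issue I6 (MUL)
t=27  I6 read-ops
t=28  I5 finished on ADD
t=29  I5→R0
t=31  I6 finished on MUL
t=32  I6→R3
t=33  issue I7 (ADD)
t=34  I7 read-ops
t=36  I7 finished on ADD
t=37  I7→R3
t=38  issue I8 (MUL)
t=39  I8 read-ops
t=43  I8 finished on MUL
t=44  I8→R3

cycle = 17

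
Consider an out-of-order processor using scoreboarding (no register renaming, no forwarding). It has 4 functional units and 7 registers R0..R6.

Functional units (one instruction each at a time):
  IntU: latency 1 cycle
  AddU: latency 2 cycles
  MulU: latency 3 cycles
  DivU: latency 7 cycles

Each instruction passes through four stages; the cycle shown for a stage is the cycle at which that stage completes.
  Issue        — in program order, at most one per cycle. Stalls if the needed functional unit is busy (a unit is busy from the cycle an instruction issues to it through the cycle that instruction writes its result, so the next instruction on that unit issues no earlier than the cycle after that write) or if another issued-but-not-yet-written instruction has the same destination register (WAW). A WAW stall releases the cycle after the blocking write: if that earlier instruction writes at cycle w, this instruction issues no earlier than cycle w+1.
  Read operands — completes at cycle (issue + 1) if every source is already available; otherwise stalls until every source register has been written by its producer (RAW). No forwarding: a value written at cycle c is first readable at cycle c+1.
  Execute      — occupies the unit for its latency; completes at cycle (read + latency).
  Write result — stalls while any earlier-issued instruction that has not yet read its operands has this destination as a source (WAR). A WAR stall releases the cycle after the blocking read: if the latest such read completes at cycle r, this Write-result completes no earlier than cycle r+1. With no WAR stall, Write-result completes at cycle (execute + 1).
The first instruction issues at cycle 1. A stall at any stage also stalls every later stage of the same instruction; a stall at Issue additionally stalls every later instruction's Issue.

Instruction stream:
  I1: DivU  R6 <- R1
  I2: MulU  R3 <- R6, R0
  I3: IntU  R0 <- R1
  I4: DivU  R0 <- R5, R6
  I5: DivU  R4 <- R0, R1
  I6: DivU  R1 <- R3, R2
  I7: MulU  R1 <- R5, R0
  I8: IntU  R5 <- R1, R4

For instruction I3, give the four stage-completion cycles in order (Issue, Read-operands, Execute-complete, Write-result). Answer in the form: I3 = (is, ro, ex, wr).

I3 = (3, 4, 5, 12)

  I1 | 1 | 2 | 9 | 10
  I2 | 2 | 11 | 14 | 15   RAW R6: wait I1 write@10
  I3 | 3 | 4 | 5 | 12   WAR R0: wait I2 read@11
  I4 | 13 | 14 | 21 | 22   WAW R0: wait I3 write@12
  I5 | 23 | 24 | 31 | 32   struct: DivU busy until I4 writes@22
  I6 | 33 | 34 | 41 | 42   struct: DivU busy until I5 writes@32
  I7 | 43 | 44 | 47 | 48   WAW R1: wait I6 write@42
  I8 | 44 | 49 | 50 | 51   RAW R1: wait I7 write@48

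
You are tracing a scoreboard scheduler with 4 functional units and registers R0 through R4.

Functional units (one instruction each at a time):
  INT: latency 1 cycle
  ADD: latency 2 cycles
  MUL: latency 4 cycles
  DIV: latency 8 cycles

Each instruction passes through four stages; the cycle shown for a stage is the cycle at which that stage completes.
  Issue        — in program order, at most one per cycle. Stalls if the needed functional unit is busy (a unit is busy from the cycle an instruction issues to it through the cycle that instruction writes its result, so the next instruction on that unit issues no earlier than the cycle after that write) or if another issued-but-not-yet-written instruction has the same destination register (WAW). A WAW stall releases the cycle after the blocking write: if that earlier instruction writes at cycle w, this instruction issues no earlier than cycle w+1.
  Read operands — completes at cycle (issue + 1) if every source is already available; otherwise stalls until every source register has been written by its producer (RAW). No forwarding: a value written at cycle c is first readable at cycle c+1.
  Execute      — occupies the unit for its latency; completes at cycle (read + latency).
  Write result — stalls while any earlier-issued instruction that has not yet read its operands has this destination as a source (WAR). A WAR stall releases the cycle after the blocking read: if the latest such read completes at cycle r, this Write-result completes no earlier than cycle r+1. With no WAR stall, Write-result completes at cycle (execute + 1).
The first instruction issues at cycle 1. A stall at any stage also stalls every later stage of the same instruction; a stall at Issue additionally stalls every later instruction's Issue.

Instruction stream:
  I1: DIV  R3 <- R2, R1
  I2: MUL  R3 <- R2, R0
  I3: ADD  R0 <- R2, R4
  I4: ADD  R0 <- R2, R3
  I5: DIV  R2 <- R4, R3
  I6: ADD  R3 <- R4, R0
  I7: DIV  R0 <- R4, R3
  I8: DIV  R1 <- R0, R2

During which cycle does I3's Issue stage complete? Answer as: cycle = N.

I1  is:1  ro:2  ex:10  wr:11
I2  is:12  ro:13  ex:17  wr:18  — WAW R3: wait I1 write@11
I3  is:13  ro:14  ex:16  wr:17
I4  is:18  ro:19  ex:21  wr:22  — struct: ADD busy until I3 writes@17
I5  is:19  ro:20  ex:28  wr:29
I6  is:23  ro:24  ex:26  wr:27  — struct: ADD busy until I4 writes@22
I7  is:30  ro:31  ex:39  wr:40  — struct: DIV busy until I5 writes@29
I8  is:41  ro:42  ex:50  wr:51  — struct: DIV busy until I7 writes@40

cycle = 13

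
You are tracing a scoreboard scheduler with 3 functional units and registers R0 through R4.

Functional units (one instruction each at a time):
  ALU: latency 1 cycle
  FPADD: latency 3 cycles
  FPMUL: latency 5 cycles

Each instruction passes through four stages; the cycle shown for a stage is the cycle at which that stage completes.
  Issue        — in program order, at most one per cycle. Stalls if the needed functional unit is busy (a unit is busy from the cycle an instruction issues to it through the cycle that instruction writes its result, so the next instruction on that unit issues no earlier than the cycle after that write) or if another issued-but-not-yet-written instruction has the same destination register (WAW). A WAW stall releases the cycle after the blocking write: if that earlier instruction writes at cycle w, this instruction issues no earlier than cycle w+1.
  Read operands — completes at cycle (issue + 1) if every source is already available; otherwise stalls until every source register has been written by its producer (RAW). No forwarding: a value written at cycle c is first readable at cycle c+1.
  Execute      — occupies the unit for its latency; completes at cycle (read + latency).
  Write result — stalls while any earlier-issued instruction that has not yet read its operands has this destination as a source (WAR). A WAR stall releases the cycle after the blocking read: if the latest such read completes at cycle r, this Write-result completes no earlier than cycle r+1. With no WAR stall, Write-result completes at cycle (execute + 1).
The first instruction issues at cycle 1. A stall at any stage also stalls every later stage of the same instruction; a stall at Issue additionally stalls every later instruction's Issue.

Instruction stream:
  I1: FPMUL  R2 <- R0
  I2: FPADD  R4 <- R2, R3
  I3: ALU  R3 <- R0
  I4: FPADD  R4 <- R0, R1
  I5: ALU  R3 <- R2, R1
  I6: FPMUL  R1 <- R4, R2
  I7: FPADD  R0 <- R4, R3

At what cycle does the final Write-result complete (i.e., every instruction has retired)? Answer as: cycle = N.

c1: I1 dispatched to FPMUL
c2: I1 operands ready · I2 dispatched to FPADD
c3: I3 dispatched to ALU
c4: I3 operands ready
c5: I3 complete
c7: I1 complete
c8: R2←I1
c9: I2 operands ready
c10: R3←I3
c12: I2 complete
c13: R4←I2
c14: I4 dispatched to FPADD
c15: I4 operands ready · I5 dispatched to ALU
c16: I5 operands ready · I6 dispatched to FPMUL
c17: I5 complete
c18: I4 complete · R3←I5
c19: R4←I4
c20: I6 operands ready · I7 dispatched to FPADD
c21: I7 operands ready
c24: I7 complete
c25: I6 complete · R0←I7
c26: R1←I6

cycle = 26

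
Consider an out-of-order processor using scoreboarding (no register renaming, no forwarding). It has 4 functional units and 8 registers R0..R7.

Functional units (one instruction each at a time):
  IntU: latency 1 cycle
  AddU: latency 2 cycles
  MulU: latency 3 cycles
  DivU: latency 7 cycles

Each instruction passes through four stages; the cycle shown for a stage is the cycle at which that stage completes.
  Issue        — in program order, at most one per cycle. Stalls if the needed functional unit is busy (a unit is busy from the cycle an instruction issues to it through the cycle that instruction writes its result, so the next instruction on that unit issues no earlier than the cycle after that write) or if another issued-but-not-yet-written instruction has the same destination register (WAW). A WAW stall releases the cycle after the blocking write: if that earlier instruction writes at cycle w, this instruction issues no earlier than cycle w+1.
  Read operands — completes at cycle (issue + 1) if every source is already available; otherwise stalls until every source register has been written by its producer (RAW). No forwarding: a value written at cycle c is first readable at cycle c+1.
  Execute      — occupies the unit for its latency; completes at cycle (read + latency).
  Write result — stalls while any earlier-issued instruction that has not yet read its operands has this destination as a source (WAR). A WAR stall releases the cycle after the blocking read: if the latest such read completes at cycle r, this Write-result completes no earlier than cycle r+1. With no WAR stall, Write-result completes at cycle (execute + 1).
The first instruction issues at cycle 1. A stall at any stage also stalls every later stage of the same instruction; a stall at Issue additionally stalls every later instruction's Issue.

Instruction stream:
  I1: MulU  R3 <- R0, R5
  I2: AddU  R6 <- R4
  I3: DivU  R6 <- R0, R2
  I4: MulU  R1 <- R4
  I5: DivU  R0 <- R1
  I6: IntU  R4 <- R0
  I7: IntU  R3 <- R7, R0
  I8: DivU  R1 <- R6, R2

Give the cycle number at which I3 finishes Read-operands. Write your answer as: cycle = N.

cycle = 8

[1] I1→MulU
[2] I1 RO; I2→AddU
[3] I2 RO
[5] I1 EX; I2 EX
[6] I1 WR R3; I2 WR R6
[7] I3→DivU
[8] I3 RO; I4→MulU
[9] I4 RO
[12] I4 EX
[13] I4 WR R1
[15] I3 EX
[16] I3 WR R6
[17] I5→DivU
[18] I5 RO; I6→IntU
[25] I5 EX
[26] I5 WR R0
[27] I6 RO
[28] I6 EX
[29] I6 WR R4
[30] I7→IntU
[31] I7 RO; I8→DivU
[32] I7 EX; I8 RO
[33] I7 WR R3
[39] I8 EX
[40] I8 WR R1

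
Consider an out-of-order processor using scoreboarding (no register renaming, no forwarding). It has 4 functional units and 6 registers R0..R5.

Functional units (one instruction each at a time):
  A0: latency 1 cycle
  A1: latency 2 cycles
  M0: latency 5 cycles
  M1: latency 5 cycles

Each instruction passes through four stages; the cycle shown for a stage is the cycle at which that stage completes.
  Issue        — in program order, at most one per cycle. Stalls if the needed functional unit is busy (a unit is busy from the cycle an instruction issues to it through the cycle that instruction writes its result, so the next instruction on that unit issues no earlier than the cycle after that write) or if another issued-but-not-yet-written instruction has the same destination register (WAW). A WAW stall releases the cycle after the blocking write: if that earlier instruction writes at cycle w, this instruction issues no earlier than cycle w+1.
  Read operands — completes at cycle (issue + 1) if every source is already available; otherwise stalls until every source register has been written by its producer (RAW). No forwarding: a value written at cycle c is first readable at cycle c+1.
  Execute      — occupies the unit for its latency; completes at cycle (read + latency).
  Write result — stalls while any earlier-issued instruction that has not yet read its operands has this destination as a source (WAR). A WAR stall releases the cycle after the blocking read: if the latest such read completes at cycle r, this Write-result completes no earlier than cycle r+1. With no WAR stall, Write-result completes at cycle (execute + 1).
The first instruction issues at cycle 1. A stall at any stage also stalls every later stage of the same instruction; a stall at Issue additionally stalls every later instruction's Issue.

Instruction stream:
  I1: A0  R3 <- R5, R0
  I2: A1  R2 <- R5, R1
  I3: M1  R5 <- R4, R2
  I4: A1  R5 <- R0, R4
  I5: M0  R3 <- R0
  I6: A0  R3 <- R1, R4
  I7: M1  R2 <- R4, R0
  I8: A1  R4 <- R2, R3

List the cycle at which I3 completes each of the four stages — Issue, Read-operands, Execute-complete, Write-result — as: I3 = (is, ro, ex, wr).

I3 = (3, 7, 12, 13)

c1: I1 dispatched to A0
c2: I1 operands ready · I2 dispatched to A1
c3: I1 complete · I2 operands ready · I3 dispatched to M1
c4: R3←I1
c5: I2 complete
c6: R2←I2
c7: I3 operands ready
c12: I3 complete
c13: R5←I3
c14: I4 dispatched to A1
c15: I4 operands ready · I5 dispatched to M0
c16: I5 operands ready
c17: I4 complete
c18: R5←I4
c21: I5 complete
c22: R3←I5
c23: I6 dispatched to A0
c24: I6 operands ready · I7 dispatched to M1
c25: I6 complete · I7 operands ready · I8 dispatched to A1
c26: R3←I6
c30: I7 complete
c31: R2←I7
c32: I8 operands ready
c34: I8 complete
c35: R4←I8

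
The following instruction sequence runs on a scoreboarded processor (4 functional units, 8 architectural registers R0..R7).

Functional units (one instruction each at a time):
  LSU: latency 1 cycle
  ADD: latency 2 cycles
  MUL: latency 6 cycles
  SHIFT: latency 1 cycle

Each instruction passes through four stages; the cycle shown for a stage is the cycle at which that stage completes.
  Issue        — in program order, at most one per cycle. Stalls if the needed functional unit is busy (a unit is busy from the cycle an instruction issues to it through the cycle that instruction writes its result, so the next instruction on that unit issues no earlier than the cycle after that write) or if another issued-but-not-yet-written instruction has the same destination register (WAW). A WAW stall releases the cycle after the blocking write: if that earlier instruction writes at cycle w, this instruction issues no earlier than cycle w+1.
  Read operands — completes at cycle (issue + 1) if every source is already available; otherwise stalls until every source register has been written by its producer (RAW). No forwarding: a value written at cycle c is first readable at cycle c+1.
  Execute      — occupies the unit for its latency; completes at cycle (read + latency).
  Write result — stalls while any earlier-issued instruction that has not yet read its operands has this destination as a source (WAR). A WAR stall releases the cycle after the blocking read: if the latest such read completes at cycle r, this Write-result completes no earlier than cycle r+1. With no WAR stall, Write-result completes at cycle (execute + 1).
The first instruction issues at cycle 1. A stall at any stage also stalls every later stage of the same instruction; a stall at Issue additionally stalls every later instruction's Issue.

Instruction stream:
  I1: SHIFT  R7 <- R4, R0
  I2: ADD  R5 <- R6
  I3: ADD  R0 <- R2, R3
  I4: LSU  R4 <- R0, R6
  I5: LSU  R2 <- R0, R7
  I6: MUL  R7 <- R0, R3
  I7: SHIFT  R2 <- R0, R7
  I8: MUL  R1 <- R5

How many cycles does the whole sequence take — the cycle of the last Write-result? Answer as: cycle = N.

t=1  issue I1 (SHIFT)
t=2  I1 read-ops; issue I2 (ADD)
t=3  I1 finished on SHIFT; I2 read-ops
t=4  I1→R7
t=5  I2 finished on ADD
t=6  I2→R5
t=7  issue I3 (ADD)
t=8  I3 read-ops; issue I4 (LSU)
t=10  I3 finished on ADD
t=11  I3→R0
t=12  I4 read-ops
t=13  I4 finished on LSU
t=14  I4→R4
t=15  issue I5 (LSU)
t=16  I5 read-ops; issue I6 (MUL)
t=17  I5 finished on LSU; I6 read-ops
t=18  I5→R2
t=19  issue I7 (SHIFT)
t=23  I6 finished on MUL
t=24  I6→R7
t=25  I7 read-ops; issue I8 (MUL)
t=26  I7 finished on SHIFT; I8 read-ops
t=27  I7→R2
t=32  I8 finished on MUL
t=33  I8→R1

cycle = 33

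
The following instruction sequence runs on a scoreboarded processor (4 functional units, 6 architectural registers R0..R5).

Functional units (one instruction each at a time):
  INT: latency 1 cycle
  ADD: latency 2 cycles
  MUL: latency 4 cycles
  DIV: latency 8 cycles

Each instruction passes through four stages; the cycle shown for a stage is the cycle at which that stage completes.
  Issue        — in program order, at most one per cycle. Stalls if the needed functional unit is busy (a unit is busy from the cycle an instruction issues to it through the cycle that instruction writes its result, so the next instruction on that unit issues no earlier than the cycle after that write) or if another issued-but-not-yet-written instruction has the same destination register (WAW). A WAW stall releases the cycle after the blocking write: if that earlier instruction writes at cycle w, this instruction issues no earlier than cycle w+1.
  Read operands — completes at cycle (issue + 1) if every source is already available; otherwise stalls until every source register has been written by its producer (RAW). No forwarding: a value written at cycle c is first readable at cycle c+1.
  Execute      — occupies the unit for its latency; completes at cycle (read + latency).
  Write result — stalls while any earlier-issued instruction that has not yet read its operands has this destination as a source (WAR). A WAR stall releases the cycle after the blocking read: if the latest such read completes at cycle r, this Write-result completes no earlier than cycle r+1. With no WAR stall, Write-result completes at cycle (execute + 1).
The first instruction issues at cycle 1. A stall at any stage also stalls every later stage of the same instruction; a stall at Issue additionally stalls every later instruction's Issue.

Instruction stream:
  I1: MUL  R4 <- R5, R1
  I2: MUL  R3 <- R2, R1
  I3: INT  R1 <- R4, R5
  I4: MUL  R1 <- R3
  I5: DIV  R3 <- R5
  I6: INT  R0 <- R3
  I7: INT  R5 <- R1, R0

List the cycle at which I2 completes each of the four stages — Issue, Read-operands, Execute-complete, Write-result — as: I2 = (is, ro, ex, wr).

I2 = (8, 9, 13, 14)

I1 -> (1, 2, 6, 7)
I2 -> (8, 9, 13, 14)  // struct: MUL busy until I1 writes@7
I3 -> (9, 10, 11, 12)
I4 -> (15, 16, 20, 21)  // struct: MUL busy until I2 writes@14
I5 -> (16, 17, 25, 26)
I6 -> (17, 27, 28, 29)  // RAW R3: wait I5 write@26
I7 -> (30, 31, 32, 33)  // struct: INT busy until I6 writes@29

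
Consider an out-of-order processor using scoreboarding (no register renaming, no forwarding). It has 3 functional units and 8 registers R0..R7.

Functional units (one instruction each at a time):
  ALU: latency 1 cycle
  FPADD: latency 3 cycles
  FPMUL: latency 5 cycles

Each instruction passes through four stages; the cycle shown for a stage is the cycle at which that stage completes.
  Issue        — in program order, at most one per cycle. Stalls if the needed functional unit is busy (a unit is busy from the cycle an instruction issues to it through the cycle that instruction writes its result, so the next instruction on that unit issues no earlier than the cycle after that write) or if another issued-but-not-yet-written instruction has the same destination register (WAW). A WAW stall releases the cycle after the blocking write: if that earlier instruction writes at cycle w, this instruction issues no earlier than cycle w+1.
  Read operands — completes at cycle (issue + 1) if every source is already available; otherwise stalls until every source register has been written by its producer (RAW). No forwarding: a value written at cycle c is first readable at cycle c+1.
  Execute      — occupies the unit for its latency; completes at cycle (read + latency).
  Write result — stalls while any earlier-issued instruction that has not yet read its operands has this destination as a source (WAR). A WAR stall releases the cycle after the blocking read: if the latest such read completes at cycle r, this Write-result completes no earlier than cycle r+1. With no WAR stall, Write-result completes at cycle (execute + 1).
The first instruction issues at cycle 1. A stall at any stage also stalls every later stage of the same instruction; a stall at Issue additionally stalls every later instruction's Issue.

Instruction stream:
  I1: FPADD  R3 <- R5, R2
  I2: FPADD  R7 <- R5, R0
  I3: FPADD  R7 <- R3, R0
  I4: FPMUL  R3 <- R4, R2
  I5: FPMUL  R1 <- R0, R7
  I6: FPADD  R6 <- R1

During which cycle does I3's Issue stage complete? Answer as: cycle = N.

cycle = 13

c1: I1→FPADD
c2: I1 RO
c5: I1 EX
c6: I1 WR R3
c7: I2→FPADD
c8: I2 RO
c11: I2 EX
c12: I2 WR R7
c13: I3→FPADD
c14: I3 RO, I4→FPMUL
c15: I4 RO
c17: I3 EX
c18: I3 WR R7
c20: I4 EX
c21: I4 WR R3
c22: I5→FPMUL
c23: I5 RO, I6→FPADD
c28: I5 EX
c29: I5 WR R1
c30: I6 RO
c33: I6 EX
c34: I6 WR R6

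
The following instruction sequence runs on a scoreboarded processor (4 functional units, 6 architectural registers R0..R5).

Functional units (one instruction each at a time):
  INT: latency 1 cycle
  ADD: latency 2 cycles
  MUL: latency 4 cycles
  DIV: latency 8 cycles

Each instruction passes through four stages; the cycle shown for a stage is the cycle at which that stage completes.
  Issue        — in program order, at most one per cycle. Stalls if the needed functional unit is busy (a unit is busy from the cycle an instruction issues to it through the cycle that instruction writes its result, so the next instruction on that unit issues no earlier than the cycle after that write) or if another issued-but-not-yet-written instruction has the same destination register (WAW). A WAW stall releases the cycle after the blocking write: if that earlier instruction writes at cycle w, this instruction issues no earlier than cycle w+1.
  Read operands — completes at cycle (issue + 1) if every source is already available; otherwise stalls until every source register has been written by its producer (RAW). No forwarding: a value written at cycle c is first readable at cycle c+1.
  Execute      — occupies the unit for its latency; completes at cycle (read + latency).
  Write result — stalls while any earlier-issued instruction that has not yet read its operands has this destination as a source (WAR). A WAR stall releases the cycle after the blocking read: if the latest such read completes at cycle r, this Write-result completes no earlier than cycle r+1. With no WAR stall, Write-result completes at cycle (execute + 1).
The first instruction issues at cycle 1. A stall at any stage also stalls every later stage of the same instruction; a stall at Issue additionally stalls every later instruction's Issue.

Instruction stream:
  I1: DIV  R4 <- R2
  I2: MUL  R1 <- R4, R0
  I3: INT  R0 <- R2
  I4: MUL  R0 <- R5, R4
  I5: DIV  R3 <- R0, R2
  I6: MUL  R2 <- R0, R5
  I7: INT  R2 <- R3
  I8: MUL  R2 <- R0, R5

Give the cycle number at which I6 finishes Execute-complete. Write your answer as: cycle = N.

I1  is:1  ro:2  ex:10  wr:11
I2  is:2  ro:12  ex:16  wr:17  — RAW R4: wait I1 write@11
I3  is:3  ro:4  ex:5  wr:13  — WAR R0: wait I2 read@12
I4  is:18  ro:19  ex:23  wr:24  — struct: MUL busy until I2 writes@17
I5  is:19  ro:25  ex:33  wr:34  — RAW R0: wait I4 write@24
I6  is:25  ro:26  ex:30  wr:31  — struct: MUL busy until I4 writes@24
I7  is:32  ro:35  ex:36  wr:37  — WAW R2: wait I6 write@31, RAW R3: wait I5 write@34
I8  is:38  ro:39  ex:43  wr:44  — WAW R2: wait I7 write@37

cycle = 30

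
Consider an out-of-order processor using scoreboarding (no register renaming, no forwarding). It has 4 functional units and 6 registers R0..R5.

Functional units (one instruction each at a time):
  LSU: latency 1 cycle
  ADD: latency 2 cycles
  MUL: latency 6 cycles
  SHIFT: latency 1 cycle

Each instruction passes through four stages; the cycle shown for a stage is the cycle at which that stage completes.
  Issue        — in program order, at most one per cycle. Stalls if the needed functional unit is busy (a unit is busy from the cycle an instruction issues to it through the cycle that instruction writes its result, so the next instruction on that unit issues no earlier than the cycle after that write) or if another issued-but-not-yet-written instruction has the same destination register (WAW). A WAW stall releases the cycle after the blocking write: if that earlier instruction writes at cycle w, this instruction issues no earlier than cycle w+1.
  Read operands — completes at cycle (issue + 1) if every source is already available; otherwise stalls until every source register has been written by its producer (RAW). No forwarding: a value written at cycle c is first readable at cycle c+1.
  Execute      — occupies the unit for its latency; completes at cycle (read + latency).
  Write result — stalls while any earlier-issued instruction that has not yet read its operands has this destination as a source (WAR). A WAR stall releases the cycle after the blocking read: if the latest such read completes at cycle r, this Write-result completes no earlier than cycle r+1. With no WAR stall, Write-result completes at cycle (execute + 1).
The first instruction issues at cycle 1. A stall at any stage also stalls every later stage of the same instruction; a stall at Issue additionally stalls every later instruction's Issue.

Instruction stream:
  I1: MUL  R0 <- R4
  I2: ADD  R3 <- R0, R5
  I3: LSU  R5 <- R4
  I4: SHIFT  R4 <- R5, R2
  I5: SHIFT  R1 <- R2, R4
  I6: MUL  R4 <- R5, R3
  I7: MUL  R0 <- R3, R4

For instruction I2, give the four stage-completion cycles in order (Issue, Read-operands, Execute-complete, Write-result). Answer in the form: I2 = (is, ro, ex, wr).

I2 = (2, 10, 12, 13)

cycle 1: issue I1 (MUL)
cycle 2: I1 read-ops · issue I2 (ADD)
cycle 3: issue I3 (LSU)
cycle 4: I3 read-ops · issue I4 (SHIFT)
cycle 5: I3 finished on LSU
cycle 8: I1 finished on MUL
cycle 9: I1→R0
cycle 10: I2 read-ops
cycle 11: I3→R5
cycle 12: I2 finished on ADD · I4 read-ops
cycle 13: I2→R3 · I4 finished on SHIFT
cycle 14: I4→R4
cycle 15: issue I5 (SHIFT)
cycle 16: I5 read-ops · issue I6 (MUL)
cycle 17: I5 finished on SHIFT · I6 read-ops
cycle 18: I5→R1
cycle 23: I6 finished on MUL
cycle 24: I6→R4
cycle 25: issue I7 (MUL)
cycle 26: I7 read-ops
cycle 32: I7 finished on MUL
cycle 33: I7→R0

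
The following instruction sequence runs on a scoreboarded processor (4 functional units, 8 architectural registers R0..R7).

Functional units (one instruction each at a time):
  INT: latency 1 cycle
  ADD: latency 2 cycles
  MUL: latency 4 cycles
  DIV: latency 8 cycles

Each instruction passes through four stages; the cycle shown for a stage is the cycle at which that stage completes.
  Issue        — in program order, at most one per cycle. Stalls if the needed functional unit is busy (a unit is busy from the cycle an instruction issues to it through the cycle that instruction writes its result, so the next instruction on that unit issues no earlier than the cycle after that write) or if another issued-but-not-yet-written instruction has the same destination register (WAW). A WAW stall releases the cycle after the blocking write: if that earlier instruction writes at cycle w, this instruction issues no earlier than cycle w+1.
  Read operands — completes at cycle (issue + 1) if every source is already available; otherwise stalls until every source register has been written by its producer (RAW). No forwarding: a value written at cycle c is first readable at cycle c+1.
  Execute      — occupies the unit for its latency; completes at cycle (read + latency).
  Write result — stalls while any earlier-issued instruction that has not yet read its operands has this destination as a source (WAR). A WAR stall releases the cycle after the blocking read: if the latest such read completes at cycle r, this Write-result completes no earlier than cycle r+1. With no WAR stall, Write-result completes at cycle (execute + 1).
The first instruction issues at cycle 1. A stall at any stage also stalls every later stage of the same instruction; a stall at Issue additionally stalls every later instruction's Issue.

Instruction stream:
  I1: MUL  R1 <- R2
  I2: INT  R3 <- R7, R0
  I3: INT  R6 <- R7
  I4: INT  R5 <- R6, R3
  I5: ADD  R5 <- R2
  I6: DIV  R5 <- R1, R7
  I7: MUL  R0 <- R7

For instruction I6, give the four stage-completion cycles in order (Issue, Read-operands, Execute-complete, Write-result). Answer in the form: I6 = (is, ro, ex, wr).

  I1 | 1 | 2 | 6 | 7
  I2 | 2 | 3 | 4 | 5
  I3 | 6 | 7 | 8 | 9   struct: INT busy until I2 writes@5
  I4 | 10 | 11 | 12 | 13   struct: INT busy until I3 writes@9
  I5 | 14 | 15 | 17 | 18   WAW R5: wait I4 write@13
  I6 | 19 | 20 | 28 | 29   WAW R5: wait I5 write@18
  I7 | 20 | 21 | 25 | 26

I6 = (19, 20, 28, 29)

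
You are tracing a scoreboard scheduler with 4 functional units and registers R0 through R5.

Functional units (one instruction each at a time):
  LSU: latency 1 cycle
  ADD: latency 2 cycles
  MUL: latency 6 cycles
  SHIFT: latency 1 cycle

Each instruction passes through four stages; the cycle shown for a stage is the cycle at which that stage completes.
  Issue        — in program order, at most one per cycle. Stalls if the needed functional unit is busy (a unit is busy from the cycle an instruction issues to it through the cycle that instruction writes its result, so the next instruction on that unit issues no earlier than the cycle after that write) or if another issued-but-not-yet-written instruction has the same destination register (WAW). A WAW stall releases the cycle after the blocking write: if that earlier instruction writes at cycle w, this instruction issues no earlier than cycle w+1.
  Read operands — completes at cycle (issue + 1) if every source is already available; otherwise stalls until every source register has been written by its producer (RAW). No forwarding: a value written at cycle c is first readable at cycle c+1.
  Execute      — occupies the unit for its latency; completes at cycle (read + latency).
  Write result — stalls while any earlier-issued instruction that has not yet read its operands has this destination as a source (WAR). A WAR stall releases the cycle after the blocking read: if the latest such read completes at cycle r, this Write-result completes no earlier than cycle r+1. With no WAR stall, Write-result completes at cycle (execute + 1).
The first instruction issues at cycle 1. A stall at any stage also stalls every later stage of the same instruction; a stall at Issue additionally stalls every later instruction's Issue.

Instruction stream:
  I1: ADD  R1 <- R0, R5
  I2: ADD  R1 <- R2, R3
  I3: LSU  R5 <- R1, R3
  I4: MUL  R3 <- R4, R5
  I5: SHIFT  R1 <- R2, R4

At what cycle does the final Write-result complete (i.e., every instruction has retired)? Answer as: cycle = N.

[I1] 1/2/4/5
[I2] 6/7/9/10  (struct: ADD busy until I1 writes@5)
[I3] 7/11/12/13  (RAW R1: wait I2 write@10)
[I4] 8/14/20/21  (RAW R5: wait I3 write@13)
[I5] 11/12/13/14  (WAW R1: wait I2 write@10)

cycle = 21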